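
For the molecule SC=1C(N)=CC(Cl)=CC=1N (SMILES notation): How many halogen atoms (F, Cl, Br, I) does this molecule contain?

Halogen atoms appear at heavy-atom position 7 (1×Cl).
Other groups present: 2 primary amine, 1 thiol.
Halogen count: 1.

1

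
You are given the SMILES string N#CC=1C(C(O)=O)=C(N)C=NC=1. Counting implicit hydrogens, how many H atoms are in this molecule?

Walk through each heavy atom and fill implicit hydrogens from standard valence (C 4, N 3, O 2, S 2, halogen 1):
  atom 1: N, bond orders sum to 3 (valence 3) → 0 H
  atom 2: C, bond orders sum to 4 (valence 4) → 0 H
  atom 3: C, bond orders sum to 4 (valence 4) → 0 H
  atom 4: C, bond orders sum to 4 (valence 4) → 0 H
  atom 5: C, bond orders sum to 4 (valence 4) → 0 H
  atom 6: O, bond orders sum to 1 (valence 2) → 1 H
  atom 7: O, bond orders sum to 2 (valence 2) → 0 H
  atom 8: C, bond orders sum to 4 (valence 4) → 0 H
  atom 9: N, bond orders sum to 1 (valence 3) → 2 H
  atom 10: C, bond orders sum to 3 (valence 4) → 1 H
  atom 11: N, bond orders sum to 3 (valence 3) → 0 H
  atom 12: C, bond orders sum to 3 (valence 4) → 1 H
Total hydrogens: 5.

5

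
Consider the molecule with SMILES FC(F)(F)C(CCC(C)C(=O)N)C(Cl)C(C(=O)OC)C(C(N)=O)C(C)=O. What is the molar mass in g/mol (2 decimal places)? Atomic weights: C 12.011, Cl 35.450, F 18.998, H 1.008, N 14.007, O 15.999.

402.79 g/mol

First, the molecular formula is C15H22ClF3N2O5 (counting implicit H from valence).
  C: 15 × 12.011 = 180.165
  Cl: 1 × 35.450 = 35.450
  F: 3 × 18.998 = 56.994
  H: 22 × 1.008 = 22.176
  N: 2 × 14.007 = 28.014
  O: 5 × 15.999 = 79.995
Sum: 15×12.011 + 1×35.450 + 3×18.998 + 22×1.008 + 2×14.007 + 5×15.999 = 402.794 → 402.79 g/mol.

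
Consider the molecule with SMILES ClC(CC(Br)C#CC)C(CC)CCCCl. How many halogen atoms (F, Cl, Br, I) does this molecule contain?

Halogen atoms appear at heavy-atom positions 1, 5, 15 (1×Br, 2×Cl).
Other groups present: 1 alkyne.
Halogen count: 3.

3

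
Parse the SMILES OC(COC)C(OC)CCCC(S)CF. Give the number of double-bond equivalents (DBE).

Molecular formula: C10H21FO3S.
DoU = (2C + 2 + N − H − X) / 2, where X is the halogen count and O/S are ignored.
    = (2·10 + 2 + 0 − 21 − 1) / 2 = 0 / 2 = 0.

0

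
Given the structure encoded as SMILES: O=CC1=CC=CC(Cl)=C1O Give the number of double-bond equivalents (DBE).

Molecular formula: C7H5ClO2.
DoU = (2C + 2 + N − H − X) / 2, where X is the halogen count and O/S are ignored.
    = (2·7 + 2 + 0 − 5 − 1) / 2 = 10 / 2 = 5.

5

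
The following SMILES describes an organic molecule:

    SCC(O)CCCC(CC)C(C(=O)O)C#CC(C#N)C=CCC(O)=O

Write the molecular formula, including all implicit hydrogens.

Walk through each heavy atom and fill implicit hydrogens from standard valence (C 4, N 3, O 2, S 2, halogen 1):
  atom 1: S, bond orders sum to 1 (valence 2) → 1 H
  atom 2: C, bond orders sum to 2 (valence 4) → 2 H
  atom 3: C, bond orders sum to 3 (valence 4) → 1 H
  atom 4: O, bond orders sum to 1 (valence 2) → 1 H
  atom 5: C, bond orders sum to 2 (valence 4) → 2 H
  atom 6: C, bond orders sum to 2 (valence 4) → 2 H
  atom 7: C, bond orders sum to 2 (valence 4) → 2 H
  atom 8: C, bond orders sum to 3 (valence 4) → 1 H
  atom 9: C, bond orders sum to 2 (valence 4) → 2 H
  atom 10: C, bond orders sum to 1 (valence 4) → 3 H
  atom 11: C, bond orders sum to 3 (valence 4) → 1 H
  atom 12: C, bond orders sum to 4 (valence 4) → 0 H
  atom 13: O, bond orders sum to 2 (valence 2) → 0 H
  atom 14: O, bond orders sum to 1 (valence 2) → 1 H
  atom 15: C, bond orders sum to 4 (valence 4) → 0 H
  atom 16: C, bond orders sum to 4 (valence 4) → 0 H
  atom 17: C, bond orders sum to 3 (valence 4) → 1 H
  atom 18: C, bond orders sum to 4 (valence 4) → 0 H
  atom 19: N, bond orders sum to 3 (valence 3) → 0 H
  atom 20: C, bond orders sum to 3 (valence 4) → 1 H
  atom 21: C, bond orders sum to 3 (valence 4) → 1 H
  atom 22: C, bond orders sum to 2 (valence 4) → 2 H
  atom 23: C, bond orders sum to 4 (valence 4) → 0 H
  atom 24: O, bond orders sum to 1 (valence 2) → 1 H
  atom 25: O, bond orders sum to 2 (valence 2) → 0 H
Totals → C:18, H:25, N:1, O:5, S:1.
In Hill order: C18H25NO5S.

C18H25NO5S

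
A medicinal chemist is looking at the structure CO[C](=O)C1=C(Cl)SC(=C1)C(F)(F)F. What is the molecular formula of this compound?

C7H4ClF3O2S

Walk through each heavy atom and fill implicit hydrogens from standard valence (C 4, N 3, O 2, S 2, halogen 1):
  atom 1: C, bond orders sum to 1 (valence 4) → 3 H
  atom 2: O, bond orders sum to 2 (valence 2) → 0 H
  atom 3: C with explicit H count 0
  atom 4: O, bond orders sum to 2 (valence 2) → 0 H
  atom 5: C, bond orders sum to 4 (valence 4) → 0 H
  atom 6: C, bond orders sum to 4 (valence 4) → 0 H
  atom 7: Cl (halogen, monovalent) → 0 H
  atom 8: S, bond orders sum to 2 (valence 2) → 0 H
  atom 9: C, bond orders sum to 4 (valence 4) → 0 H
  atom 10: C, bond orders sum to 3 (valence 4) → 1 H
  atom 11: C, bond orders sum to 4 (valence 4) → 0 H
  atom 12: F (halogen, monovalent) → 0 H
  atom 13: F (halogen, monovalent) → 0 H
  atom 14: F (halogen, monovalent) → 0 H
Totals → C:7, H:4, Cl:1, F:3, O:2, S:1.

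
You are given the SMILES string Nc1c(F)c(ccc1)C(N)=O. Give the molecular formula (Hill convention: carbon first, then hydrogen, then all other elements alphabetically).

Walk through each heavy atom and fill implicit hydrogens from standard valence (C 4, N 3, O 2, S 2, halogen 1); for lowercase aromatic atoms, an aromatic c carries 1 H when it has two neighbours and 0 H with three, and aromatic n carries 0 H:
  atom 1: N, bond orders sum to 1 (valence 3) → 2 H
  atom 2: aromatic c, 3 neighbours → 0 H
  atom 3: aromatic c, 3 neighbours → 0 H
  atom 4: F (halogen, monovalent) → 0 H
  atom 5: aromatic c, 3 neighbours → 0 H
  atom 6: aromatic c, 2 neighbours → 1 H
  atom 7: aromatic c, 2 neighbours → 1 H
  atom 8: aromatic c, 2 neighbours → 1 H
  atom 9: C, bond orders sum to 4 (valence 4) → 0 H
  atom 10: N, bond orders sum to 1 (valence 3) → 2 H
  atom 11: O, bond orders sum to 2 (valence 2) → 0 H
Totals → C:7, H:7, F:1, N:2, O:1.
In Hill order: C7H7FN2O.

C7H7FN2O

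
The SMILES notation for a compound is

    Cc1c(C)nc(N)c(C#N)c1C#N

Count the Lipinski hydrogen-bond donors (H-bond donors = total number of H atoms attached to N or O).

Donors: find every N or O and count the H atoms it carries.
  atom 5 (N): bond orders sum to 3 → 0 H
  atom 7 (N): bond orders sum to 1 → 2 H
  atom 10 (N): bond orders sum to 3 → 0 H
  atom 13 (N): bond orders sum to 3 → 0 H
Lipinski HBD = 2.

2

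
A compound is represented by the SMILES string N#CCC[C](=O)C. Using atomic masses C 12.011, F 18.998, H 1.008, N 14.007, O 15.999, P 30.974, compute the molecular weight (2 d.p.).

First, the molecular formula is C5H7NO (counting implicit H from valence).
  C: 5 × 12.011 = 60.055
  H: 7 × 1.008 = 7.056
  N: 1 × 14.007 = 14.007
  O: 1 × 15.999 = 15.999
Sum: 5×12.011 + 7×1.008 + 1×14.007 + 1×15.999 = 97.117 → 97.12 g/mol.

97.12 g/mol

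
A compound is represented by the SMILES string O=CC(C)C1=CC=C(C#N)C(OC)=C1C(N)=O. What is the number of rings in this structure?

1

In SMILES, each pair of matching ring-closure digits denotes one ring-closing bond; the number of such bonds equals the number of independent rings.
Ring-closure bonds here: 1.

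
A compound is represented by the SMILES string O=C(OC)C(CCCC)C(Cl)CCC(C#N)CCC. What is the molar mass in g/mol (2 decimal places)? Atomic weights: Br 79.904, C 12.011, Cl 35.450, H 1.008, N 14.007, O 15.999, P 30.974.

First, the molecular formula is C15H26ClNO2 (counting implicit H from valence).
  C: 15 × 12.011 = 180.165
  Cl: 1 × 35.450 = 35.450
  H: 26 × 1.008 = 26.208
  N: 1 × 14.007 = 14.007
  O: 2 × 15.999 = 31.998
Sum: 15×12.011 + 1×35.450 + 26×1.008 + 1×14.007 + 2×15.999 = 287.828 → 287.83 g/mol.

287.83 g/mol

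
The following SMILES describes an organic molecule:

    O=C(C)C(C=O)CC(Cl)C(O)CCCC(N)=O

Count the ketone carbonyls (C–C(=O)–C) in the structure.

The ketone motif appears at heavy-atom position 2 in the SMILES.
Other groups present: 1 aldehyde, 1 amide, 1 hydroxyl.
Ketone count: 1.

1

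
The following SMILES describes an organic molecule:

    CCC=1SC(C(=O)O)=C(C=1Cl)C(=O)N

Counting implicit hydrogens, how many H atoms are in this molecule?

8

Walk through each heavy atom and fill implicit hydrogens from standard valence (C 4, N 3, O 2, S 2, halogen 1):
  atom 1: C, bond orders sum to 1 (valence 4) → 3 H
  atom 2: C, bond orders sum to 2 (valence 4) → 2 H
  atom 3: C, bond orders sum to 4 (valence 4) → 0 H
  atom 4: S, bond orders sum to 2 (valence 2) → 0 H
  atom 5: C, bond orders sum to 4 (valence 4) → 0 H
  atom 6: C, bond orders sum to 4 (valence 4) → 0 H
  atom 7: O, bond orders sum to 2 (valence 2) → 0 H
  atom 8: O, bond orders sum to 1 (valence 2) → 1 H
  atom 9: C, bond orders sum to 4 (valence 4) → 0 H
  atom 10: C, bond orders sum to 4 (valence 4) → 0 H
  atom 11: Cl (halogen, monovalent) → 0 H
  atom 12: C, bond orders sum to 4 (valence 4) → 0 H
  atom 13: O, bond orders sum to 2 (valence 2) → 0 H
  atom 14: N, bond orders sum to 1 (valence 3) → 2 H
Total hydrogens: 8.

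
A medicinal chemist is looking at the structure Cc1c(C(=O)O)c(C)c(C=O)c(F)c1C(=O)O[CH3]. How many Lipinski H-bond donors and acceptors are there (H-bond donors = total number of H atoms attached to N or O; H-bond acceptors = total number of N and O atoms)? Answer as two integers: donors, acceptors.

1, 5

Donors: find every N or O and count the H atoms it carries.
  atom 5 (O): bond orders sum to 2 → 0 H
  atom 6 (O): bond orders sum to 1 → 1 H
  atom 11 (O): bond orders sum to 2 → 0 H
  atom 16 (O): bond orders sum to 2 → 0 H
  atom 17 (O): bond orders sum to 2 → 0 H
Lipinski HBD = 1.
Acceptors: N atoms = 0, O atoms = 5 → HBA = 5.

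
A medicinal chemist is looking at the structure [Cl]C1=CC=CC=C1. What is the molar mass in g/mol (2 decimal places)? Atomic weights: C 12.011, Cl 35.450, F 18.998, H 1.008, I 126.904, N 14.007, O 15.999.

First, the molecular formula is C6H5Cl (counting implicit H from valence).
  C: 6 × 12.011 = 72.066
  Cl: 1 × 35.450 = 35.450
  H: 5 × 1.008 = 5.040
Sum: 6×12.011 + 1×35.450 + 5×1.008 = 112.556 → 112.56 g/mol.

112.56 g/mol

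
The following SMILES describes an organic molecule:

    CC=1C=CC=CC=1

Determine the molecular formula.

Walk through each heavy atom and fill implicit hydrogens from standard valence (C 4, N 3, O 2, S 2, halogen 1):
  atom 1: C, bond orders sum to 1 (valence 4) → 3 H
  atom 2: C, bond orders sum to 4 (valence 4) → 0 H
  atom 3: C, bond orders sum to 3 (valence 4) → 1 H
  atom 4: C, bond orders sum to 3 (valence 4) → 1 H
  atom 5: C, bond orders sum to 3 (valence 4) → 1 H
  atom 6: C, bond orders sum to 3 (valence 4) → 1 H
  atom 7: C, bond orders sum to 3 (valence 4) → 1 H
Totals → C:7, H:8.

C7H8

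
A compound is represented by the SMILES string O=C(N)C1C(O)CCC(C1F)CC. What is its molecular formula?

Walk through each heavy atom and fill implicit hydrogens from standard valence (C 4, N 3, O 2, S 2, halogen 1):
  atom 1: O, bond orders sum to 2 (valence 2) → 0 H
  atom 2: C, bond orders sum to 4 (valence 4) → 0 H
  atom 3: N, bond orders sum to 1 (valence 3) → 2 H
  atom 4: C, bond orders sum to 3 (valence 4) → 1 H
  atom 5: C, bond orders sum to 3 (valence 4) → 1 H
  atom 6: O, bond orders sum to 1 (valence 2) → 1 H
  atom 7: C, bond orders sum to 2 (valence 4) → 2 H
  atom 8: C, bond orders sum to 2 (valence 4) → 2 H
  atom 9: C, bond orders sum to 3 (valence 4) → 1 H
  atom 10: C, bond orders sum to 3 (valence 4) → 1 H
  atom 11: F (halogen, monovalent) → 0 H
  atom 12: C, bond orders sum to 2 (valence 4) → 2 H
  atom 13: C, bond orders sum to 1 (valence 4) → 3 H
Totals → C:9, H:16, F:1, N:1, O:2.
In Hill order: C9H16FNO2.

C9H16FNO2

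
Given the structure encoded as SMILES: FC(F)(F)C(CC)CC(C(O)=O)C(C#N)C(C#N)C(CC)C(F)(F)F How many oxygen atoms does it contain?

Scan the SMILES for O atoms (remember two-letter symbols like Cl and Br are single atoms).
Oxygen count: 2.

2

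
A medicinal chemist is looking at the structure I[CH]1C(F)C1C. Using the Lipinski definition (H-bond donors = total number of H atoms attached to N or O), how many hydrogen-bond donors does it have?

Donors: find every N or O and count the H atoms it carries.
  (no N or O atoms present)
Lipinski HBD = 0.

0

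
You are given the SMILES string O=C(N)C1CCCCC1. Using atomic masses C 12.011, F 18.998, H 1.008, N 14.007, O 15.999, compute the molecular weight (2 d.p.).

First, the molecular formula is C7H13NO (counting implicit H from valence).
  C: 7 × 12.011 = 84.077
  H: 13 × 1.008 = 13.104
  N: 1 × 14.007 = 14.007
  O: 1 × 15.999 = 15.999
Sum: 7×12.011 + 13×1.008 + 1×14.007 + 1×15.999 = 127.187 → 127.19 g/mol.

127.19 g/mol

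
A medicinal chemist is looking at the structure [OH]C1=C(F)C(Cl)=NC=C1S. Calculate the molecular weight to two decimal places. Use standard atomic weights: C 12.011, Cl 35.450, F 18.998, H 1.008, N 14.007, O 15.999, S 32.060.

First, the molecular formula is C5H3ClFNOS (counting implicit H from valence).
  C: 5 × 12.011 = 60.055
  Cl: 1 × 35.450 = 35.450
  F: 1 × 18.998 = 18.998
  H: 3 × 1.008 = 3.024
  N: 1 × 14.007 = 14.007
  O: 1 × 15.999 = 15.999
  S: 1 × 32.060 = 32.060
Sum: 5×12.011 + 1×35.450 + 1×18.998 + 3×1.008 + 1×14.007 + 1×15.999 + 1×32.060 = 179.593 → 179.59 g/mol.

179.59 g/mol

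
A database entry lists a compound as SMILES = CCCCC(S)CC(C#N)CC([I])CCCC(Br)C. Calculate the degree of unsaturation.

2

Degree of unsaturation = (number of rings) + (number of π bonds).
Ring closures in the SMILES: 0.
π bonds: 1 triple bond (each 2 DoU) → 2 DoU from unsaturation.
Total DoU = 0 + 2 = 2.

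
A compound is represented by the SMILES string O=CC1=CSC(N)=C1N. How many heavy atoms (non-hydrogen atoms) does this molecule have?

Every atom symbol written in the SMILES (organic subset) is one heavy atom; implicit H are not written.
Heavy atoms by element → C:5, N:2, O:1, S:1.
Total: 9.

9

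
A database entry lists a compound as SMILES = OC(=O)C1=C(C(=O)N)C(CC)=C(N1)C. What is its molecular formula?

Walk through each heavy atom and fill implicit hydrogens from standard valence (C 4, N 3, O 2, S 2, halogen 1):
  atom 1: O, bond orders sum to 1 (valence 2) → 1 H
  atom 2: C, bond orders sum to 4 (valence 4) → 0 H
  atom 3: O, bond orders sum to 2 (valence 2) → 0 H
  atom 4: C, bond orders sum to 4 (valence 4) → 0 H
  atom 5: C, bond orders sum to 4 (valence 4) → 0 H
  atom 6: C, bond orders sum to 4 (valence 4) → 0 H
  atom 7: O, bond orders sum to 2 (valence 2) → 0 H
  atom 8: N, bond orders sum to 1 (valence 3) → 2 H
  atom 9: C, bond orders sum to 4 (valence 4) → 0 H
  atom 10: C, bond orders sum to 2 (valence 4) → 2 H
  atom 11: C, bond orders sum to 1 (valence 4) → 3 H
  atom 12: C, bond orders sum to 4 (valence 4) → 0 H
  atom 13: N, bond orders sum to 2 (valence 3) → 1 H
  atom 14: C, bond orders sum to 1 (valence 4) → 3 H
Totals → C:9, H:12, N:2, O:3.
In Hill order: C9H12N2O3.

C9H12N2O3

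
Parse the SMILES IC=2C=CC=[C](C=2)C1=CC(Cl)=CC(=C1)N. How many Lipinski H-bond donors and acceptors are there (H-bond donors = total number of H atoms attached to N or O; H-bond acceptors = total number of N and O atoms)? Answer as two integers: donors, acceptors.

2, 1

Donors: find every N or O and count the H atoms it carries.
  atom 15 (N): bond orders sum to 1 → 2 H
Lipinski HBD = 2.
Acceptors: N atoms = 1, O atoms = 0 → HBA = 1.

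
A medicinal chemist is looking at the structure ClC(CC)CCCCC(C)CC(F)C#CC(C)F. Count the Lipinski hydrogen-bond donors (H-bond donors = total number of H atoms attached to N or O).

0

Donors: find every N or O and count the H atoms it carries.
  (no N or O atoms present)
Lipinski HBD = 0.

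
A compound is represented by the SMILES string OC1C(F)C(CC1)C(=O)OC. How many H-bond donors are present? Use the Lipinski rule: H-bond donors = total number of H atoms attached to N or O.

Donors: find every N or O and count the H atoms it carries.
  atom 1 (O): bond orders sum to 1 → 1 H
  atom 9 (O): bond orders sum to 2 → 0 H
  atom 10 (O): bond orders sum to 2 → 0 H
Lipinski HBD = 1.

1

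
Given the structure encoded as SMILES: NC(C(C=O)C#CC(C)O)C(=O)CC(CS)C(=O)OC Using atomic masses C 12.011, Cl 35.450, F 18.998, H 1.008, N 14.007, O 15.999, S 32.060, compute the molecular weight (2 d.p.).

301.36 g/mol

First, the molecular formula is C13H19NO5S (counting implicit H from valence).
  C: 13 × 12.011 = 156.143
  H: 19 × 1.008 = 19.152
  N: 1 × 14.007 = 14.007
  O: 5 × 15.999 = 79.995
  S: 1 × 32.060 = 32.060
Sum: 13×12.011 + 19×1.008 + 1×14.007 + 5×15.999 + 1×32.060 = 301.357 → 301.36 g/mol.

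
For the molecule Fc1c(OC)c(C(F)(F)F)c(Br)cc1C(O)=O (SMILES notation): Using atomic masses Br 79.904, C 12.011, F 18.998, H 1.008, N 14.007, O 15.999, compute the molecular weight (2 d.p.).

First, the molecular formula is C9H5BrF4O3 (counting implicit H from valence).
  Br: 1 × 79.904 = 79.904
  C: 9 × 12.011 = 108.099
  F: 4 × 18.998 = 75.992
  H: 5 × 1.008 = 5.040
  O: 3 × 15.999 = 47.997
Sum: 1×79.904 + 9×12.011 + 4×18.998 + 5×1.008 + 3×15.999 = 317.032 → 317.03 g/mol.

317.03 g/mol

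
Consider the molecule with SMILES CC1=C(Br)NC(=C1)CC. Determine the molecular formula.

Walk through each heavy atom and fill implicit hydrogens from standard valence (C 4, N 3, O 2, S 2, halogen 1):
  atom 1: C, bond orders sum to 1 (valence 4) → 3 H
  atom 2: C, bond orders sum to 4 (valence 4) → 0 H
  atom 3: C, bond orders sum to 4 (valence 4) → 0 H
  atom 4: Br (halogen, monovalent) → 0 H
  atom 5: N, bond orders sum to 2 (valence 3) → 1 H
  atom 6: C, bond orders sum to 4 (valence 4) → 0 H
  atom 7: C, bond orders sum to 3 (valence 4) → 1 H
  atom 8: C, bond orders sum to 2 (valence 4) → 2 H
  atom 9: C, bond orders sum to 1 (valence 4) → 3 H
Totals → C:7, H:10, Br:1, N:1.
In Hill order: C7H10BrN.

C7H10BrN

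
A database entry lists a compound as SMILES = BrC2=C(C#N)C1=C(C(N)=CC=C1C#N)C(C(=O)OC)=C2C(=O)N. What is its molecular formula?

C15H9BrN4O3

Walk through each heavy atom and fill implicit hydrogens from standard valence (C 4, N 3, O 2, S 2, halogen 1):
  atom 1: Br (halogen, monovalent) → 0 H
  atom 2: C, bond orders sum to 4 (valence 4) → 0 H
  atom 3: C, bond orders sum to 4 (valence 4) → 0 H
  atom 4: C, bond orders sum to 4 (valence 4) → 0 H
  atom 5: N, bond orders sum to 3 (valence 3) → 0 H
  atom 6: C, bond orders sum to 4 (valence 4) → 0 H
  atom 7: C, bond orders sum to 4 (valence 4) → 0 H
  atom 8: C, bond orders sum to 4 (valence 4) → 0 H
  atom 9: N, bond orders sum to 1 (valence 3) → 2 H
  atom 10: C, bond orders sum to 3 (valence 4) → 1 H
  atom 11: C, bond orders sum to 3 (valence 4) → 1 H
  atom 12: C, bond orders sum to 4 (valence 4) → 0 H
  atom 13: C, bond orders sum to 4 (valence 4) → 0 H
  atom 14: N, bond orders sum to 3 (valence 3) → 0 H
  atom 15: C, bond orders sum to 4 (valence 4) → 0 H
  atom 16: C, bond orders sum to 4 (valence 4) → 0 H
  atom 17: O, bond orders sum to 2 (valence 2) → 0 H
  atom 18: O, bond orders sum to 2 (valence 2) → 0 H
  atom 19: C, bond orders sum to 1 (valence 4) → 3 H
  atom 20: C, bond orders sum to 4 (valence 4) → 0 H
  atom 21: C, bond orders sum to 4 (valence 4) → 0 H
  atom 22: O, bond orders sum to 2 (valence 2) → 0 H
  atom 23: N, bond orders sum to 1 (valence 3) → 2 H
Totals → C:15, H:9, Br:1, N:4, O:3.
In Hill order: C15H9BrN4O3.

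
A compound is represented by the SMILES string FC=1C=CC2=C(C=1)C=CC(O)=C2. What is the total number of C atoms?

10

Count every carbon token in the SMILES (each C, including those in ring-closure positions and inside branches).
Carbon count: 10.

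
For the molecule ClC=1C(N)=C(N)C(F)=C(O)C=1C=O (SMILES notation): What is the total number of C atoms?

7

Count every carbon token in the SMILES (each C, including those in ring-closure positions and inside branches).
Carbon count: 7.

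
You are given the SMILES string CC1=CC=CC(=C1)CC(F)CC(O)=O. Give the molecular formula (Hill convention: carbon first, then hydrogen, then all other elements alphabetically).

C11H13FO2

Walk through each heavy atom and fill implicit hydrogens from standard valence (C 4, N 3, O 2, S 2, halogen 1):
  atom 1: C, bond orders sum to 1 (valence 4) → 3 H
  atom 2: C, bond orders sum to 4 (valence 4) → 0 H
  atom 3: C, bond orders sum to 3 (valence 4) → 1 H
  atom 4: C, bond orders sum to 3 (valence 4) → 1 H
  atom 5: C, bond orders sum to 3 (valence 4) → 1 H
  atom 6: C, bond orders sum to 4 (valence 4) → 0 H
  atom 7: C, bond orders sum to 3 (valence 4) → 1 H
  atom 8: C, bond orders sum to 2 (valence 4) → 2 H
  atom 9: C, bond orders sum to 3 (valence 4) → 1 H
  atom 10: F (halogen, monovalent) → 0 H
  atom 11: C, bond orders sum to 2 (valence 4) → 2 H
  atom 12: C, bond orders sum to 4 (valence 4) → 0 H
  atom 13: O, bond orders sum to 1 (valence 2) → 1 H
  atom 14: O, bond orders sum to 2 (valence 2) → 0 H
Totals → C:11, H:13, F:1, O:2.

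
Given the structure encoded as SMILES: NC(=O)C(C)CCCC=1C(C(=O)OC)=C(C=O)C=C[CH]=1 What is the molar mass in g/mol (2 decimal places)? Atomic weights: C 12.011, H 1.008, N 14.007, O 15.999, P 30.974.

First, the molecular formula is C15H19NO4 (counting implicit H from valence).
  C: 15 × 12.011 = 180.165
  H: 19 × 1.008 = 19.152
  N: 1 × 14.007 = 14.007
  O: 4 × 15.999 = 63.996
Sum: 15×12.011 + 19×1.008 + 1×14.007 + 4×15.999 = 277.320 → 277.32 g/mol.

277.32 g/mol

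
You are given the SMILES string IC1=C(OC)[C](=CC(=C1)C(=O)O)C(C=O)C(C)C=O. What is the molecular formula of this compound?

C13H13IO5

Walk through each heavy atom and fill implicit hydrogens from standard valence (C 4, N 3, O 2, S 2, halogen 1):
  atom 1: I (halogen, monovalent) → 0 H
  atom 2: C, bond orders sum to 4 (valence 4) → 0 H
  atom 3: C, bond orders sum to 4 (valence 4) → 0 H
  atom 4: O, bond orders sum to 2 (valence 2) → 0 H
  atom 5: C, bond orders sum to 1 (valence 4) → 3 H
  atom 6: C with explicit H count 0
  atom 7: C, bond orders sum to 3 (valence 4) → 1 H
  atom 8: C, bond orders sum to 4 (valence 4) → 0 H
  atom 9: C, bond orders sum to 3 (valence 4) → 1 H
  atom 10: C, bond orders sum to 4 (valence 4) → 0 H
  atom 11: O, bond orders sum to 2 (valence 2) → 0 H
  atom 12: O, bond orders sum to 1 (valence 2) → 1 H
  atom 13: C, bond orders sum to 3 (valence 4) → 1 H
  atom 14: C, bond orders sum to 3 (valence 4) → 1 H
  atom 15: O, bond orders sum to 2 (valence 2) → 0 H
  atom 16: C, bond orders sum to 3 (valence 4) → 1 H
  atom 17: C, bond orders sum to 1 (valence 4) → 3 H
  atom 18: C, bond orders sum to 3 (valence 4) → 1 H
  atom 19: O, bond orders sum to 2 (valence 2) → 0 H
Totals → C:13, H:13, I:1, O:5.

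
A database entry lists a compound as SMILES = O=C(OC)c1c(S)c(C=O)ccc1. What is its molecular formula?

C9H8O3S

Walk through each heavy atom and fill implicit hydrogens from standard valence (C 4, N 3, O 2, S 2, halogen 1); for lowercase aromatic atoms, an aromatic c carries 1 H when it has two neighbours and 0 H with three, and aromatic n carries 0 H:
  atom 1: O, bond orders sum to 2 (valence 2) → 0 H
  atom 2: C, bond orders sum to 4 (valence 4) → 0 H
  atom 3: O, bond orders sum to 2 (valence 2) → 0 H
  atom 4: C, bond orders sum to 1 (valence 4) → 3 H
  atom 5: aromatic c, 3 neighbours → 0 H
  atom 6: aromatic c, 3 neighbours → 0 H
  atom 7: S, bond orders sum to 1 (valence 2) → 1 H
  atom 8: aromatic c, 3 neighbours → 0 H
  atom 9: C, bond orders sum to 3 (valence 4) → 1 H
  atom 10: O, bond orders sum to 2 (valence 2) → 0 H
  atom 11: aromatic c, 2 neighbours → 1 H
  atom 12: aromatic c, 2 neighbours → 1 H
  atom 13: aromatic c, 2 neighbours → 1 H
Totals → C:9, H:8, O:3, S:1.
In Hill order: C9H8O3S.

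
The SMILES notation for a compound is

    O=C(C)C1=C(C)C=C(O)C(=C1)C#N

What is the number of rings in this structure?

In SMILES, each pair of matching ring-closure digits denotes one ring-closing bond; the number of such bonds equals the number of independent rings.
Ring-closure bonds here: 1.

1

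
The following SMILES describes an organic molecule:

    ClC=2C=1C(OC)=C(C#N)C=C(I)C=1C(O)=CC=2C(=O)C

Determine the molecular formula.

C14H9ClINO3

Walk through each heavy atom and fill implicit hydrogens from standard valence (C 4, N 3, O 2, S 2, halogen 1):
  atom 1: Cl (halogen, monovalent) → 0 H
  atom 2: C, bond orders sum to 4 (valence 4) → 0 H
  atom 3: C, bond orders sum to 4 (valence 4) → 0 H
  atom 4: C, bond orders sum to 4 (valence 4) → 0 H
  atom 5: O, bond orders sum to 2 (valence 2) → 0 H
  atom 6: C, bond orders sum to 1 (valence 4) → 3 H
  atom 7: C, bond orders sum to 4 (valence 4) → 0 H
  atom 8: C, bond orders sum to 4 (valence 4) → 0 H
  atom 9: N, bond orders sum to 3 (valence 3) → 0 H
  atom 10: C, bond orders sum to 3 (valence 4) → 1 H
  atom 11: C, bond orders sum to 4 (valence 4) → 0 H
  atom 12: I (halogen, monovalent) → 0 H
  atom 13: C, bond orders sum to 4 (valence 4) → 0 H
  atom 14: C, bond orders sum to 4 (valence 4) → 0 H
  atom 15: O, bond orders sum to 1 (valence 2) → 1 H
  atom 16: C, bond orders sum to 3 (valence 4) → 1 H
  atom 17: C, bond orders sum to 4 (valence 4) → 0 H
  atom 18: C, bond orders sum to 4 (valence 4) → 0 H
  atom 19: O, bond orders sum to 2 (valence 2) → 0 H
  atom 20: C, bond orders sum to 1 (valence 4) → 3 H
Totals → C:14, H:9, Cl:1, I:1, N:1, O:3.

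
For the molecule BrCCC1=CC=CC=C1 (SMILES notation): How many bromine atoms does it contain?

Scan the SMILES for Br atoms (remember two-letter symbols like Cl and Br are single atoms).
Bromine count: 1.

1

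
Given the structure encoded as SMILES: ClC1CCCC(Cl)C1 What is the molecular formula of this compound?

C6H10Cl2

Walk through each heavy atom and fill implicit hydrogens from standard valence (C 4, N 3, O 2, S 2, halogen 1):
  atom 1: Cl (halogen, monovalent) → 0 H
  atom 2: C, bond orders sum to 3 (valence 4) → 1 H
  atom 3: C, bond orders sum to 2 (valence 4) → 2 H
  atom 4: C, bond orders sum to 2 (valence 4) → 2 H
  atom 5: C, bond orders sum to 2 (valence 4) → 2 H
  atom 6: C, bond orders sum to 3 (valence 4) → 1 H
  atom 7: Cl (halogen, monovalent) → 0 H
  atom 8: C, bond orders sum to 2 (valence 4) → 2 H
Totals → C:6, H:10, Cl:2.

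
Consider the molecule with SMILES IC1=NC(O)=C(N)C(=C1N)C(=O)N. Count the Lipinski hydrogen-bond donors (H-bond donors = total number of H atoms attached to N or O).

7

Donors: find every N or O and count the H atoms it carries.
  atom 3 (N): bond orders sum to 3 → 0 H
  atom 5 (O): bond orders sum to 1 → 1 H
  atom 7 (N): bond orders sum to 1 → 2 H
  atom 10 (N): bond orders sum to 1 → 2 H
  atom 12 (O): bond orders sum to 2 → 0 H
  atom 13 (N): bond orders sum to 1 → 2 H
Lipinski HBD = 7.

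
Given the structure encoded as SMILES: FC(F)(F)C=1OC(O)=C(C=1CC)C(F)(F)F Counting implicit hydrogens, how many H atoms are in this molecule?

Walk through each heavy atom and fill implicit hydrogens from standard valence (C 4, N 3, O 2, S 2, halogen 1):
  atom 1: F (halogen, monovalent) → 0 H
  atom 2: C, bond orders sum to 4 (valence 4) → 0 H
  atom 3: F (halogen, monovalent) → 0 H
  atom 4: F (halogen, monovalent) → 0 H
  atom 5: C, bond orders sum to 4 (valence 4) → 0 H
  atom 6: O, bond orders sum to 2 (valence 2) → 0 H
  atom 7: C, bond orders sum to 4 (valence 4) → 0 H
  atom 8: O, bond orders sum to 1 (valence 2) → 1 H
  atom 9: C, bond orders sum to 4 (valence 4) → 0 H
  atom 10: C, bond orders sum to 4 (valence 4) → 0 H
  atom 11: C, bond orders sum to 2 (valence 4) → 2 H
  atom 12: C, bond orders sum to 1 (valence 4) → 3 H
  atom 13: C, bond orders sum to 4 (valence 4) → 0 H
  atom 14: F (halogen, monovalent) → 0 H
  atom 15: F (halogen, monovalent) → 0 H
  atom 16: F (halogen, monovalent) → 0 H
Total hydrogens: 6.

6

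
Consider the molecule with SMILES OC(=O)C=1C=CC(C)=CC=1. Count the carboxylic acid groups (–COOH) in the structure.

1

The carboxylic acid motif appears at heavy-atom position 2 in the SMILES.
Carboxylic acid count: 1.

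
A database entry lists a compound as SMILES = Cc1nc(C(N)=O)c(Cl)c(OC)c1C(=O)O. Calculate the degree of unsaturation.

6

Molecular formula: C9H9ClN2O4.
DoU = (2C + 2 + N − H − X) / 2, where X is the halogen count and O/S are ignored.
    = (2·9 + 2 + 2 − 9 − 1) / 2 = 12 / 2 = 6.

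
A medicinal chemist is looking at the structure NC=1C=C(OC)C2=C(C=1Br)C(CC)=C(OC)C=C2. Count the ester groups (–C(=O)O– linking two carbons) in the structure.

0

Scan the SMILES for the ester motif — none present.
Groups that are present: 2 ether, 1 primary amine.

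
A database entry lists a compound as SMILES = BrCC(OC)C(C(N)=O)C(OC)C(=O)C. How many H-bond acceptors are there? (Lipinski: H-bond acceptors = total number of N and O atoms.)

5

N atoms: 1; O atoms: 4.
Lipinski HBA = 1 + 4 = 5.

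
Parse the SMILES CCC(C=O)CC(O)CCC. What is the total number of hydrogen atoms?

Walk through each heavy atom and fill implicit hydrogens from standard valence (C 4, N 3, O 2, S 2, halogen 1):
  atom 1: C, bond orders sum to 1 (valence 4) → 3 H
  atom 2: C, bond orders sum to 2 (valence 4) → 2 H
  atom 3: C, bond orders sum to 3 (valence 4) → 1 H
  atom 4: C, bond orders sum to 3 (valence 4) → 1 H
  atom 5: O, bond orders sum to 2 (valence 2) → 0 H
  atom 6: C, bond orders sum to 2 (valence 4) → 2 H
  atom 7: C, bond orders sum to 3 (valence 4) → 1 H
  atom 8: O, bond orders sum to 1 (valence 2) → 1 H
  atom 9: C, bond orders sum to 2 (valence 4) → 2 H
  atom 10: C, bond orders sum to 2 (valence 4) → 2 H
  atom 11: C, bond orders sum to 1 (valence 4) → 3 H
Total hydrogens: 18.

18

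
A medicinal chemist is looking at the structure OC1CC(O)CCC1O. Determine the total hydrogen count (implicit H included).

Walk through each heavy atom and fill implicit hydrogens from standard valence (C 4, N 3, O 2, S 2, halogen 1):
  atom 1: O, bond orders sum to 1 (valence 2) → 1 H
  atom 2: C, bond orders sum to 3 (valence 4) → 1 H
  atom 3: C, bond orders sum to 2 (valence 4) → 2 H
  atom 4: C, bond orders sum to 3 (valence 4) → 1 H
  atom 5: O, bond orders sum to 1 (valence 2) → 1 H
  atom 6: C, bond orders sum to 2 (valence 4) → 2 H
  atom 7: C, bond orders sum to 2 (valence 4) → 2 H
  atom 8: C, bond orders sum to 3 (valence 4) → 1 H
  atom 9: O, bond orders sum to 1 (valence 2) → 1 H
Total hydrogens: 12.

12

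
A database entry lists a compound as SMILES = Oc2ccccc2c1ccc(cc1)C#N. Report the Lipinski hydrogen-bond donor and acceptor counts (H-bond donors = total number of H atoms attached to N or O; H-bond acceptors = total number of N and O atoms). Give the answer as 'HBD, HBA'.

Donors: find every N or O and count the H atoms it carries.
  atom 1 (O): bond orders sum to 1 → 1 H
  atom 15 (N): bond orders sum to 3 → 0 H
Lipinski HBD = 1.
Acceptors: N atoms = 1, O atoms = 1 → HBA = 2.

1, 2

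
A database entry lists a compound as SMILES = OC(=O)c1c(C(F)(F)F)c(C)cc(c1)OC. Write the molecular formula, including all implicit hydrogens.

Walk through each heavy atom and fill implicit hydrogens from standard valence (C 4, N 3, O 2, S 2, halogen 1); for lowercase aromatic atoms, an aromatic c carries 1 H when it has two neighbours and 0 H with three, and aromatic n carries 0 H:
  atom 1: O, bond orders sum to 1 (valence 2) → 1 H
  atom 2: C, bond orders sum to 4 (valence 4) → 0 H
  atom 3: O, bond orders sum to 2 (valence 2) → 0 H
  atom 4: aromatic c, 3 neighbours → 0 H
  atom 5: aromatic c, 3 neighbours → 0 H
  atom 6: C, bond orders sum to 4 (valence 4) → 0 H
  atom 7: F (halogen, monovalent) → 0 H
  atom 8: F (halogen, monovalent) → 0 H
  atom 9: F (halogen, monovalent) → 0 H
  atom 10: aromatic c, 3 neighbours → 0 H
  atom 11: C, bond orders sum to 1 (valence 4) → 3 H
  atom 12: aromatic c, 2 neighbours → 1 H
  atom 13: aromatic c, 3 neighbours → 0 H
  atom 14: aromatic c, 2 neighbours → 1 H
  atom 15: O, bond orders sum to 2 (valence 2) → 0 H
  atom 16: C, bond orders sum to 1 (valence 4) → 3 H
Totals → C:10, H:9, F:3, O:3.
In Hill order: C10H9F3O3.

C10H9F3O3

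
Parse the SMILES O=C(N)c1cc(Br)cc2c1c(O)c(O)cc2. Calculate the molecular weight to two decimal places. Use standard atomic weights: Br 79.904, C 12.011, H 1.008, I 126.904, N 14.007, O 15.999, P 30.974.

First, the molecular formula is C11H8BrNO3 (counting implicit H from valence).
  Br: 1 × 79.904 = 79.904
  C: 11 × 12.011 = 132.121
  H: 8 × 1.008 = 8.064
  N: 1 × 14.007 = 14.007
  O: 3 × 15.999 = 47.997
Sum: 1×79.904 + 11×12.011 + 8×1.008 + 1×14.007 + 3×15.999 = 282.093 → 282.09 g/mol.

282.09 g/mol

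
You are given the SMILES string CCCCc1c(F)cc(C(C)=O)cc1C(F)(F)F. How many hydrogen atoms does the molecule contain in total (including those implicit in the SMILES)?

14

Walk through each heavy atom and fill implicit hydrogens from standard valence (C 4, N 3, O 2, S 2, halogen 1); for lowercase aromatic atoms, an aromatic c carries 1 H when it has two neighbours and 0 H with three, and aromatic n carries 0 H:
  atom 1: C, bond orders sum to 1 (valence 4) → 3 H
  atom 2: C, bond orders sum to 2 (valence 4) → 2 H
  atom 3: C, bond orders sum to 2 (valence 4) → 2 H
  atom 4: C, bond orders sum to 2 (valence 4) → 2 H
  atom 5: aromatic c, 3 neighbours → 0 H
  atom 6: aromatic c, 3 neighbours → 0 H
  atom 7: F (halogen, monovalent) → 0 H
  atom 8: aromatic c, 2 neighbours → 1 H
  atom 9: aromatic c, 3 neighbours → 0 H
  atom 10: C, bond orders sum to 4 (valence 4) → 0 H
  atom 11: C, bond orders sum to 1 (valence 4) → 3 H
  atom 12: O, bond orders sum to 2 (valence 2) → 0 H
  atom 13: aromatic c, 2 neighbours → 1 H
  atom 14: aromatic c, 3 neighbours → 0 H
  atom 15: C, bond orders sum to 4 (valence 4) → 0 H
  atom 16: F (halogen, monovalent) → 0 H
  atom 17: F (halogen, monovalent) → 0 H
  atom 18: F (halogen, monovalent) → 0 H
Total hydrogens: 14.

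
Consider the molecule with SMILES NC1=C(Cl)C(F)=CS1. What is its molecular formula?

Walk through each heavy atom and fill implicit hydrogens from standard valence (C 4, N 3, O 2, S 2, halogen 1):
  atom 1: N, bond orders sum to 1 (valence 3) → 2 H
  atom 2: C, bond orders sum to 4 (valence 4) → 0 H
  atom 3: C, bond orders sum to 4 (valence 4) → 0 H
  atom 4: Cl (halogen, monovalent) → 0 H
  atom 5: C, bond orders sum to 4 (valence 4) → 0 H
  atom 6: F (halogen, monovalent) → 0 H
  atom 7: C, bond orders sum to 3 (valence 4) → 1 H
  atom 8: S, bond orders sum to 2 (valence 2) → 0 H
Totals → C:4, H:3, Cl:1, F:1, N:1, S:1.
In Hill order: C4H3ClFNS.

C4H3ClFNS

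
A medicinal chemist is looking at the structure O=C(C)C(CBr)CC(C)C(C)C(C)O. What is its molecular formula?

Walk through each heavy atom and fill implicit hydrogens from standard valence (C 4, N 3, O 2, S 2, halogen 1):
  atom 1: O, bond orders sum to 2 (valence 2) → 0 H
  atom 2: C, bond orders sum to 4 (valence 4) → 0 H
  atom 3: C, bond orders sum to 1 (valence 4) → 3 H
  atom 4: C, bond orders sum to 3 (valence 4) → 1 H
  atom 5: C, bond orders sum to 2 (valence 4) → 2 H
  atom 6: Br (halogen, monovalent) → 0 H
  atom 7: C, bond orders sum to 2 (valence 4) → 2 H
  atom 8: C, bond orders sum to 3 (valence 4) → 1 H
  atom 9: C, bond orders sum to 1 (valence 4) → 3 H
  atom 10: C, bond orders sum to 3 (valence 4) → 1 H
  atom 11: C, bond orders sum to 1 (valence 4) → 3 H
  atom 12: C, bond orders sum to 3 (valence 4) → 1 H
  atom 13: C, bond orders sum to 1 (valence 4) → 3 H
  atom 14: O, bond orders sum to 1 (valence 2) → 1 H
Totals → C:11, H:21, Br:1, O:2.
In Hill order: C11H21BrO2.

C11H21BrO2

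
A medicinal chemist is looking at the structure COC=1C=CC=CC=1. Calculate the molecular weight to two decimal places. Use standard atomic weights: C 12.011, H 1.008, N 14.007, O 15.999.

108.14 g/mol

First, the molecular formula is C7H8O (counting implicit H from valence).
  C: 7 × 12.011 = 84.077
  H: 8 × 1.008 = 8.064
  O: 1 × 15.999 = 15.999
Sum: 7×12.011 + 8×1.008 + 1×15.999 = 108.140 → 108.14 g/mol.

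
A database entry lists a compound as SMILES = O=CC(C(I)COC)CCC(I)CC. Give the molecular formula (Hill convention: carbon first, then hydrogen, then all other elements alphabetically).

Walk through each heavy atom and fill implicit hydrogens from standard valence (C 4, N 3, O 2, S 2, halogen 1):
  atom 1: O, bond orders sum to 2 (valence 2) → 0 H
  atom 2: C, bond orders sum to 3 (valence 4) → 1 H
  atom 3: C, bond orders sum to 3 (valence 4) → 1 H
  atom 4: C, bond orders sum to 3 (valence 4) → 1 H
  atom 5: I (halogen, monovalent) → 0 H
  atom 6: C, bond orders sum to 2 (valence 4) → 2 H
  atom 7: O, bond orders sum to 2 (valence 2) → 0 H
  atom 8: C, bond orders sum to 1 (valence 4) → 3 H
  atom 9: C, bond orders sum to 2 (valence 4) → 2 H
  atom 10: C, bond orders sum to 2 (valence 4) → 2 H
  atom 11: C, bond orders sum to 3 (valence 4) → 1 H
  atom 12: I (halogen, monovalent) → 0 H
  atom 13: C, bond orders sum to 2 (valence 4) → 2 H
  atom 14: C, bond orders sum to 1 (valence 4) → 3 H
Totals → C:10, H:18, I:2, O:2.
In Hill order: C10H18I2O2.

C10H18I2O2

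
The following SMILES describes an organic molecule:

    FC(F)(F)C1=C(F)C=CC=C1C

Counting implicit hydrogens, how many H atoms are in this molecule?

Walk through each heavy atom and fill implicit hydrogens from standard valence (C 4, N 3, O 2, S 2, halogen 1):
  atom 1: F (halogen, monovalent) → 0 H
  atom 2: C, bond orders sum to 4 (valence 4) → 0 H
  atom 3: F (halogen, monovalent) → 0 H
  atom 4: F (halogen, monovalent) → 0 H
  atom 5: C, bond orders sum to 4 (valence 4) → 0 H
  atom 6: C, bond orders sum to 4 (valence 4) → 0 H
  atom 7: F (halogen, monovalent) → 0 H
  atom 8: C, bond orders sum to 3 (valence 4) → 1 H
  atom 9: C, bond orders sum to 3 (valence 4) → 1 H
  atom 10: C, bond orders sum to 3 (valence 4) → 1 H
  atom 11: C, bond orders sum to 4 (valence 4) → 0 H
  atom 12: C, bond orders sum to 1 (valence 4) → 3 H
Total hydrogens: 6.

6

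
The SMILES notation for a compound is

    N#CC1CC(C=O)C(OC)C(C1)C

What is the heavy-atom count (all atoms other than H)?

Every atom symbol written in the SMILES (organic subset) is one heavy atom; implicit H are not written.
Heavy atoms by element → C:10, N:1, O:2.
Total: 13.

13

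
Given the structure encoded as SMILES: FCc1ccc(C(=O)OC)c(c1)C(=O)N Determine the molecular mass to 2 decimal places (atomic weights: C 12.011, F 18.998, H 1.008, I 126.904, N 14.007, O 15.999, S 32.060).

211.19 g/mol

First, the molecular formula is C10H10FNO3 (counting implicit H from valence).
  C: 10 × 12.011 = 120.110
  F: 1 × 18.998 = 18.998
  H: 10 × 1.008 = 10.080
  N: 1 × 14.007 = 14.007
  O: 3 × 15.999 = 47.997
Sum: 10×12.011 + 1×18.998 + 10×1.008 + 1×14.007 + 3×15.999 = 211.192 → 211.19 g/mol.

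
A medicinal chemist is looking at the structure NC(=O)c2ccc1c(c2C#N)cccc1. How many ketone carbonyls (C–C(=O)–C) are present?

Scan the SMILES for the ketone motif — none present.
Groups that are present: 1 amide, 1 nitrile.

0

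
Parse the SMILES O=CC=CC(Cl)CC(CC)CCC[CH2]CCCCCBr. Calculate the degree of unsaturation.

2

Degree of unsaturation = (number of rings) + (number of π bonds).
Ring closures in the SMILES: 0.
π bonds: 2 double bonds (each 1 DoU) → 2 DoU from unsaturation.
Total DoU = 0 + 2 = 2.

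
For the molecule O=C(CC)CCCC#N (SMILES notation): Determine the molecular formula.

Walk through each heavy atom and fill implicit hydrogens from standard valence (C 4, N 3, O 2, S 2, halogen 1):
  atom 1: O, bond orders sum to 2 (valence 2) → 0 H
  atom 2: C, bond orders sum to 4 (valence 4) → 0 H
  atom 3: C, bond orders sum to 2 (valence 4) → 2 H
  atom 4: C, bond orders sum to 1 (valence 4) → 3 H
  atom 5: C, bond orders sum to 2 (valence 4) → 2 H
  atom 6: C, bond orders sum to 2 (valence 4) → 2 H
  atom 7: C, bond orders sum to 2 (valence 4) → 2 H
  atom 8: C, bond orders sum to 4 (valence 4) → 0 H
  atom 9: N, bond orders sum to 3 (valence 3) → 0 H
Totals → C:7, H:11, N:1, O:1.
In Hill order: C7H11NO.

C7H11NO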